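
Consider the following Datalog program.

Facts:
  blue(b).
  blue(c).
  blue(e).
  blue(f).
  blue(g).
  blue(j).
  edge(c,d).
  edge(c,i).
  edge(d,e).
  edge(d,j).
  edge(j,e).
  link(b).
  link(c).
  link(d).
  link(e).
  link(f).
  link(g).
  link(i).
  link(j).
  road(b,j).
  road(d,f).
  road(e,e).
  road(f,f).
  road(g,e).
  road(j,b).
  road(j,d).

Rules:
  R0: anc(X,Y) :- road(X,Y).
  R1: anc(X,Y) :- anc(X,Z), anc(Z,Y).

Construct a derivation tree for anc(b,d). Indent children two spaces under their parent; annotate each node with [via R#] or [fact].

anc(b,d)  [via R1]
  anc(b,j)  [via R0]
    road(b,j)  [fact]
  anc(j,d)  [via R0]
    road(j,d)  [fact]

round 1: derive anc(b,j) via R0 from road(b,j)
round 1: derive anc(d,f) via R0 from road(d,f)
round 1: derive anc(e,e) via R0 from road(e,e)
round 1: derive anc(f,f) via R0 from road(f,f)
round 1: derive anc(g,e) via R0 from road(g,e)
round 1: derive anc(j,b) via R0 from road(j,b)
round 1: derive anc(j,d) via R0 from road(j,d)
round 2: derive anc(b,b) via R1 from anc(b,j), anc(j,b)
round 2: derive anc(b,d) via R1 from anc(b,j), anc(j,d)
round 2: derive anc(j,f) via R1 from anc(j,d), anc(d,f)
round 2: derive anc(j,j) via R1 from anc(j,b), anc(b,j)
round 3: derive anc(b,f) via R1 from anc(b,d), anc(d,f)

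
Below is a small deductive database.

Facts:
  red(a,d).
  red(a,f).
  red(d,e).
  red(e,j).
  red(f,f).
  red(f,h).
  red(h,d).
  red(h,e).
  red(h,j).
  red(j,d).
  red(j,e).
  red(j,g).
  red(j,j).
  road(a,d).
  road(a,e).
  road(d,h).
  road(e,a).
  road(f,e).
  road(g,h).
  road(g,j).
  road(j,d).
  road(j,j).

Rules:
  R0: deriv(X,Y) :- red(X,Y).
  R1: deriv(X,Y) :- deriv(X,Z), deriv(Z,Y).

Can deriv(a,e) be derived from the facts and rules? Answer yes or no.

round 1: derive deriv(a,d) via R0 from red(a,d)
round 1: derive deriv(a,f) via R0 from red(a,f)
round 1: derive deriv(d,e) via R0 from red(d,e)
round 1: derive deriv(e,j) via R0 from red(e,j)
round 1: derive deriv(f,f) via R0 from red(f,f)
round 1: derive deriv(f,h) via R0 from red(f,h)
round 1: derive deriv(h,d) via R0 from red(h,d)
round 1: derive deriv(h,e) via R0 from red(h,e)
round 1: derive deriv(h,j) via R0 from red(h,j)
round 1: derive deriv(j,d) via R0 from red(j,d)
round 1: derive deriv(j,e) via R0 from red(j,e)
round 1: derive deriv(j,g) via R0 from red(j,g)
round 1: derive deriv(j,j) via R0 from red(j,j)
round 2: derive deriv(a,e) via R1 from deriv(a,d), deriv(d,e)
round 2: derive deriv(a,h) via R1 from deriv(a,f), deriv(f,h)
round 2: derive deriv(d,j) via R1 from deriv(d,e), deriv(e,j)
round 2: derive deriv(e,d) via R1 from deriv(e,j), deriv(j,d)
round 2: derive deriv(e,e) via R1 from deriv(e,j), deriv(j,e)
round 2: derive deriv(e,g) via R1 from deriv(e,j), deriv(j,g)
round 2: derive deriv(f,d) via R1 from deriv(f,h), deriv(h,d)
round 2: derive deriv(f,e) via R1 from deriv(f,h), deriv(h,e)
round 2: derive deriv(f,j) via R1 from deriv(f,h), deriv(h,j)
round 2: derive deriv(h,g) via R1 from deriv(h,j), deriv(j,g)
round 3: derive deriv(a,g) via R1 from deriv(a,e), deriv(e,g)
round 3: derive deriv(a,j) via R1 from deriv(a,d), deriv(d,j)
round 3: derive deriv(d,d) via R1 from deriv(d,e), deriv(e,d)
round 3: derive deriv(d,g) via R1 from deriv(d,e), deriv(e,g)
round 3: derive deriv(f,g) via R1 from deriv(f,e), deriv(e,g)

yes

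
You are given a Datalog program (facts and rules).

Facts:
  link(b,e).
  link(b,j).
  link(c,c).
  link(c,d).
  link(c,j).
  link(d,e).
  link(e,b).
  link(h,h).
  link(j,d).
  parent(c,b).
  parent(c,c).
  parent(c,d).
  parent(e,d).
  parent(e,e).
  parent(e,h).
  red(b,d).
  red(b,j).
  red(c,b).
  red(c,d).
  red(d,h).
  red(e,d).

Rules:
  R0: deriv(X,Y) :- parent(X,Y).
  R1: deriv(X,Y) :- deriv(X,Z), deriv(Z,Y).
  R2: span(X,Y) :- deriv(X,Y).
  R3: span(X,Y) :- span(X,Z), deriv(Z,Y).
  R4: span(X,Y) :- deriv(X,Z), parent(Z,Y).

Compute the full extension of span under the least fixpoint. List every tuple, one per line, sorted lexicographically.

span(c,b)
span(c,c)
span(c,d)
span(e,d)
span(e,e)
span(e,h)

round 1: derive deriv(c,b) via R0 from parent(c,b)
round 1: derive deriv(c,c) via R0 from parent(c,c)
round 1: derive deriv(c,d) via R0 from parent(c,d)
round 1: derive deriv(e,d) via R0 from parent(e,d)
round 1: derive deriv(e,e) via R0 from parent(e,e)
round 1: derive deriv(e,h) via R0 from parent(e,h)
round 2: derive span(c,b) via R2 from deriv(c,b)
round 2: derive span(c,c) via R2 from deriv(c,c)
round 2: derive span(c,d) via R2 from deriv(c,d)
round 2: derive span(e,d) via R2 from deriv(e,d)
round 2: derive span(e,e) via R2 from deriv(e,e)
round 2: derive span(e,h) via R2 from deriv(e,h)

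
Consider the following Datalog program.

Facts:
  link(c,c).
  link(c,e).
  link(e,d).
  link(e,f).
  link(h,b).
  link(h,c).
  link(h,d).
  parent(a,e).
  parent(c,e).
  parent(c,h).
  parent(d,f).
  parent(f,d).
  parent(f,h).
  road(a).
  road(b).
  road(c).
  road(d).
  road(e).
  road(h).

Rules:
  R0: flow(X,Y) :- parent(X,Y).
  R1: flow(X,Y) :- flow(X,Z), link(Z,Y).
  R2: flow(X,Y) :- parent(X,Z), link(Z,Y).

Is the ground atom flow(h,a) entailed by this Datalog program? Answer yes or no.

no

round 1: derive flow(a,e) via R0 from parent(a,e)
round 1: derive flow(c,e) via R0 from parent(c,e)
round 1: derive flow(c,h) via R0 from parent(c,h)
round 1: derive flow(d,f) via R0 from parent(d,f)
round 1: derive flow(f,d) via R0 from parent(f,d)
round 1: derive flow(f,h) via R0 from parent(f,h)
round 1: derive flow(a,d) via R2 from parent(a,e), link(e,d)
round 1: derive flow(a,f) via R2 from parent(a,e), link(e,f)
round 1: derive flow(c,b) via R2 from parent(c,h), link(h,b)
round 1: derive flow(c,c) via R2 from parent(c,h), link(h,c)
round 1: derive flow(c,d) via R2 from parent(c,e), link(e,d)
round 1: derive flow(c,f) via R2 from parent(c,e), link(e,f)
round 1: derive flow(f,b) via R2 from parent(f,h), link(h,b)
round 1: derive flow(f,c) via R2 from parent(f,h), link(h,c)
round 2: derive flow(f,e) via R1 from flow(f,c), link(c,e)
round 3: derive flow(f,f) via R1 from flow(f,e), link(e,f)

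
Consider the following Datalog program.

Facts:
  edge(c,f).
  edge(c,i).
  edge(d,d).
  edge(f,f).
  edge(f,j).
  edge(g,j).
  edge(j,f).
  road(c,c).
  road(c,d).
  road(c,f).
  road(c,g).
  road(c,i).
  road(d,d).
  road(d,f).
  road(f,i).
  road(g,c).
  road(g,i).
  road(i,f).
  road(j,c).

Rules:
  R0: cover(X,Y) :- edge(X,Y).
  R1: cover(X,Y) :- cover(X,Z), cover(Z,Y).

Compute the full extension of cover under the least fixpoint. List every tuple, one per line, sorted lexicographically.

cover(c,f)
cover(c,i)
cover(c,j)
cover(d,d)
cover(f,f)
cover(f,j)
cover(g,f)
cover(g,j)
cover(j,f)
cover(j,j)

round 1: derive cover(c,f) via R0 from edge(c,f)
round 1: derive cover(c,i) via R0 from edge(c,i)
round 1: derive cover(d,d) via R0 from edge(d,d)
round 1: derive cover(f,f) via R0 from edge(f,f)
round 1: derive cover(f,j) via R0 from edge(f,j)
round 1: derive cover(g,j) via R0 from edge(g,j)
round 1: derive cover(j,f) via R0 from edge(j,f)
round 2: derive cover(c,j) via R1 from cover(c,f), cover(f,j)
round 2: derive cover(g,f) via R1 from cover(g,j), cover(j,f)
round 2: derive cover(j,j) via R1 from cover(j,f), cover(f,j)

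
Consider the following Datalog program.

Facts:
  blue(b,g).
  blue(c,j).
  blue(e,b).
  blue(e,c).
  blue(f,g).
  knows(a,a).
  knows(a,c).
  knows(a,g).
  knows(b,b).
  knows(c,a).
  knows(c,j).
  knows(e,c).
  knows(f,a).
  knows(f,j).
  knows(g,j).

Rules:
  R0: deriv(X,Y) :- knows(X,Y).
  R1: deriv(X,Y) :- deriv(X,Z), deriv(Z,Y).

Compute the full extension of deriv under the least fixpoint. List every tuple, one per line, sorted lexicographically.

round 1: derive deriv(a,a) via R0 from knows(a,a)
round 1: derive deriv(a,c) via R0 from knows(a,c)
round 1: derive deriv(a,g) via R0 from knows(a,g)
round 1: derive deriv(b,b) via R0 from knows(b,b)
round 1: derive deriv(c,a) via R0 from knows(c,a)
round 1: derive deriv(c,j) via R0 from knows(c,j)
round 1: derive deriv(e,c) via R0 from knows(e,c)
round 1: derive deriv(f,a) via R0 from knows(f,a)
round 1: derive deriv(f,j) via R0 from knows(f,j)
round 1: derive deriv(g,j) via R0 from knows(g,j)
round 2: derive deriv(a,j) via R1 from deriv(a,c), deriv(c,j)
round 2: derive deriv(c,c) via R1 from deriv(c,a), deriv(a,c)
round 2: derive deriv(c,g) via R1 from deriv(c,a), deriv(a,g)
round 2: derive deriv(e,a) via R1 from deriv(e,c), deriv(c,a)
round 2: derive deriv(e,j) via R1 from deriv(e,c), deriv(c,j)
round 2: derive deriv(f,c) via R1 from deriv(f,a), deriv(a,c)
round 2: derive deriv(f,g) via R1 from deriv(f,a), deriv(a,g)
round 3: derive deriv(e,g) via R1 from deriv(e,a), deriv(a,g)

deriv(a,a)
deriv(a,c)
deriv(a,g)
deriv(a,j)
deriv(b,b)
deriv(c,a)
deriv(c,c)
deriv(c,g)
deriv(c,j)
deriv(e,a)
deriv(e,c)
deriv(e,g)
deriv(e,j)
deriv(f,a)
deriv(f,c)
deriv(f,g)
deriv(f,j)
deriv(g,j)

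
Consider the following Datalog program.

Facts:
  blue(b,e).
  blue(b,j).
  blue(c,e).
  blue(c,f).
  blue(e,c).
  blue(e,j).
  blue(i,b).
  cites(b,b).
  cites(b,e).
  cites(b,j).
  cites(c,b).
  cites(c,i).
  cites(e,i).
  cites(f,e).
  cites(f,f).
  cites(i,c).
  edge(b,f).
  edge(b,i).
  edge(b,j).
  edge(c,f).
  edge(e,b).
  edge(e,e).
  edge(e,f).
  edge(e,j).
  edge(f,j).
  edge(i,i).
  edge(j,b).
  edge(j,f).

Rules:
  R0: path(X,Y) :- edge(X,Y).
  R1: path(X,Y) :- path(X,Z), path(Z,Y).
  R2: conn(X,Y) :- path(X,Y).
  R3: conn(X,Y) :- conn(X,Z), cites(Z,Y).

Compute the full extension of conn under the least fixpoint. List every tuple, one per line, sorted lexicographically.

conn(b,b)
conn(b,c)
conn(b,e)
conn(b,f)
conn(b,i)
conn(b,j)
conn(c,b)
conn(c,c)
conn(c,e)
conn(c,f)
conn(c,i)
conn(c,j)
conn(e,b)
conn(e,c)
conn(e,e)
conn(e,f)
conn(e,i)
conn(e,j)
conn(f,b)
conn(f,c)
conn(f,e)
conn(f,f)
conn(f,i)
conn(f,j)
conn(i,b)
conn(i,c)
conn(i,e)
conn(i,i)
conn(i,j)
conn(j,b)
conn(j,c)
conn(j,e)
conn(j,f)
conn(j,i)
conn(j,j)

round 1: derive path(b,f) via R0 from edge(b,f)
round 1: derive path(b,i) via R0 from edge(b,i)
round 1: derive path(b,j) via R0 from edge(b,j)
round 1: derive path(c,f) via R0 from edge(c,f)
round 1: derive path(e,b) via R0 from edge(e,b)
round 1: derive path(e,e) via R0 from edge(e,e)
round 1: derive path(e,f) via R0 from edge(e,f)
round 1: derive path(e,j) via R0 from edge(e,j)
round 1: derive path(f,j) via R0 from edge(f,j)
round 1: derive path(i,i) via R0 from edge(i,i)
round 1: derive path(j,b) via R0 from edge(j,b)
round 1: derive path(j,f) via R0 from edge(j,f)
round 2: derive path(b,b) via R1 from path(b,j), path(j,b)
round 2: derive path(c,j) via R1 from path(c,f), path(f,j)
round 2: derive path(e,i) via R1 from path(e,b), path(b,i)
round 2: derive path(f,b) via R1 from path(f,j), path(j,b)
round 2: derive path(f,f) via R1 from path(f,j), path(j,f)
round 2: derive path(j,i) via R1 from path(j,b), path(b,i)
round 2: derive path(j,j) via R1 from path(j,b), path(b,j)
round 2: derive conn(b,f) via R2 from path(b,f)
round 2: derive conn(b,i) via R2 from path(b,i)
round 2: derive conn(b,j) via R2 from path(b,j)
round 2: derive conn(c,f) via R2 from path(c,f)
round 2: derive conn(e,b) via R2 from path(e,b)
round 2: derive conn(e,e) via R2 from path(e,e)
round 2: derive conn(e,f) via R2 from path(e,f)
round 2: derive conn(e,j) via R2 from path(e,j)
round 2: derive conn(f,j) via R2 from path(f,j)
round 2: derive conn(i,i) via R2 from path(i,i)
round 2: derive conn(j,b) via R2 from path(j,b)
round 2: derive conn(j,f) via R2 from path(j,f)
round 3: derive path(c,b) via R1 from path(c,f), path(f,b)
round 3: derive path(c,i) via R1 from path(c,j), path(j,i)
round 3: derive path(f,i) via R1 from path(f,b), path(b,i)
round 3: derive conn(b,b) via R2 from path(b,b)
round 3: derive conn(c,j) via R2 from path(c,j)
round 3: derive conn(e,i) via R2 from path(e,i)
round 3: derive conn(f,b) via R2 from path(f,b)
round 3: derive conn(f,f) via R2 from path(f,f)
round 3: derive conn(j,i) via R2 from path(j,i)
round 3: derive conn(j,j) via R2 from path(j,j)
round 3: derive conn(b,c) via R3 from conn(b,i), cites(i,c)
round 3: derive conn(b,e) via R3 from conn(b,f), cites(f,e)
round 3: derive conn(c,e) via R3 from conn(c,f), cites(f,e)
round 3: derive conn(i,c) via R3 from conn(i,i), cites(i,c)
round 3: derive conn(j,e) via R3 from conn(j,b), cites(b,e)
round 4: derive conn(c,b) via R2 from path(c,b)
round 4: derive conn(c,i) via R2 from path(c,i)
round 4: derive conn(f,i) via R2 from path(f,i)
round 4: derive conn(e,c) via R3 from conn(e,i), cites(i,c)
round 4: derive conn(f,e) via R3 from conn(f,b), cites(b,e)
round 4: derive conn(i,b) via R3 from conn(i,c), cites(c,b)
round 4: derive conn(j,c) via R3 from conn(j,i), cites(i,c)
round 5: derive conn(c,c) via R3 from conn(c,i), cites(i,c)
round 5: derive conn(f,c) via R3 from conn(f,i), cites(i,c)
round 5: derive conn(i,e) via R3 from conn(i,b), cites(b,e)
round 5: derive conn(i,j) via R3 from conn(i,b), cites(b,j)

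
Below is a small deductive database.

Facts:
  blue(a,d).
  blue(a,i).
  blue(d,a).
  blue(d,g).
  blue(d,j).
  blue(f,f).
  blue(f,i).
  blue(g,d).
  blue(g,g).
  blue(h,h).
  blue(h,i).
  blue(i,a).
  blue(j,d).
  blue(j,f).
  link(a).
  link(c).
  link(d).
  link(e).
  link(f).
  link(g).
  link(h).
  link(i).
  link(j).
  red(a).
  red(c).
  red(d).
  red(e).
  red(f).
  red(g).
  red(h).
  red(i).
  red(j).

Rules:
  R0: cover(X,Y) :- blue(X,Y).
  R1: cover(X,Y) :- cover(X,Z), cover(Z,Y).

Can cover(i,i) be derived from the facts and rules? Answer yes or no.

yes

round 1: derive cover(a,d) via R0 from blue(a,d)
round 1: derive cover(a,i) via R0 from blue(a,i)
round 1: derive cover(d,a) via R0 from blue(d,a)
round 1: derive cover(d,g) via R0 from blue(d,g)
round 1: derive cover(d,j) via R0 from blue(d,j)
round 1: derive cover(f,f) via R0 from blue(f,f)
round 1: derive cover(f,i) via R0 from blue(f,i)
round 1: derive cover(g,d) via R0 from blue(g,d)
round 1: derive cover(g,g) via R0 from blue(g,g)
round 1: derive cover(h,h) via R0 from blue(h,h)
round 1: derive cover(h,i) via R0 from blue(h,i)
round 1: derive cover(i,a) via R0 from blue(i,a)
round 1: derive cover(j,d) via R0 from blue(j,d)
round 1: derive cover(j,f) via R0 from blue(j,f)
round 2: derive cover(a,a) via R1 from cover(a,d), cover(d,a)
round 2: derive cover(a,g) via R1 from cover(a,d), cover(d,g)
round 2: derive cover(a,j) via R1 from cover(a,d), cover(d,j)
round 2: derive cover(d,d) via R1 from cover(d,a), cover(a,d)
round 2: derive cover(d,f) via R1 from cover(d,j), cover(j,f)
round 2: derive cover(d,i) via R1 from cover(d,a), cover(a,i)
round 2: derive cover(f,a) via R1 from cover(f,i), cover(i,a)
round 2: derive cover(g,a) via R1 from cover(g,d), cover(d,a)
round 2: derive cover(g,j) via R1 from cover(g,d), cover(d,j)
round 2: derive cover(h,a) via R1 from cover(h,i), cover(i,a)
round 2: derive cover(i,d) via R1 from cover(i,a), cover(a,d)
round 2: derive cover(i,i) via R1 from cover(i,a), cover(a,i)
round 2: derive cover(j,a) via R1 from cover(j,d), cover(d,a)
round 2: derive cover(j,g) via R1 from cover(j,d), cover(d,g)
round 2: derive cover(j,i) via R1 from cover(j,f), cover(f,i)
round 2: derive cover(j,j) via R1 from cover(j,d), cover(d,j)
round 3: derive cover(a,f) via R1 from cover(a,d), cover(d,f)
round 3: derive cover(f,d) via R1 from cover(f,a), cover(a,d)
round 3: derive cover(f,g) via R1 from cover(f,a), cover(a,g)
round 3: derive cover(f,j) via R1 from cover(f,a), cover(a,j)
round 3: derive cover(g,f) via R1 from cover(g,d), cover(d,f)
round 3: derive cover(g,i) via R1 from cover(g,a), cover(a,i)
round 3: derive cover(h,d) via R1 from cover(h,a), cover(a,d)
round 3: derive cover(h,g) via R1 from cover(h,a), cover(a,g)
round 3: derive cover(h,j) via R1 from cover(h,a), cover(a,j)
round 3: derive cover(i,f) via R1 from cover(i,d), cover(d,f)
round 3: derive cover(i,g) via R1 from cover(i,a), cover(a,g)
round 3: derive cover(i,j) via R1 from cover(i,a), cover(a,j)
round 4: derive cover(h,f) via R1 from cover(h,a), cover(a,f)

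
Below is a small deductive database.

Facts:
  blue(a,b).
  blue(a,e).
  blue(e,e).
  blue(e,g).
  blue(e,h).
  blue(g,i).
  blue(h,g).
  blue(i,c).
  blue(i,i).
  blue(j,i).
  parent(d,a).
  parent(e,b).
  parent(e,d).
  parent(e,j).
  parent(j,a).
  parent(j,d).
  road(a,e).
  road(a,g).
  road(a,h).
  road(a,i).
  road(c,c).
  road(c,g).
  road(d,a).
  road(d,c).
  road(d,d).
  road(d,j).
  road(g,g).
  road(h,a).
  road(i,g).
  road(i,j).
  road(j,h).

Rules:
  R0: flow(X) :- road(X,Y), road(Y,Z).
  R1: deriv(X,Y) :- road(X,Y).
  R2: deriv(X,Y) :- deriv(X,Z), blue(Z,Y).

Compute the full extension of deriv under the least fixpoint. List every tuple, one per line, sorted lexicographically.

round 1: derive deriv(a,e) via R1 from road(a,e)
round 1: derive deriv(a,g) via R1 from road(a,g)
round 1: derive deriv(a,h) via R1 from road(a,h)
round 1: derive deriv(a,i) via R1 from road(a,i)
round 1: derive deriv(c,c) via R1 from road(c,c)
round 1: derive deriv(c,g) via R1 from road(c,g)
round 1: derive deriv(d,a) via R1 from road(d,a)
round 1: derive deriv(d,c) via R1 from road(d,c)
round 1: derive deriv(d,d) via R1 from road(d,d)
round 1: derive deriv(d,j) via R1 from road(d,j)
round 1: derive deriv(g,g) via R1 from road(g,g)
round 1: derive deriv(h,a) via R1 from road(h,a)
round 1: derive deriv(i,g) via R1 from road(i,g)
round 1: derive deriv(i,j) via R1 from road(i,j)
round 1: derive deriv(j,h) via R1 from road(j,h)
round 2: derive deriv(a,c) via R2 from deriv(a,i), blue(i,c)
round 2: derive deriv(c,i) via R2 from deriv(c,g), blue(g,i)
round 2: derive deriv(d,b) via R2 from deriv(d,a), blue(a,b)
round 2: derive deriv(d,e) via R2 from deriv(d,a), blue(a,e)
round 2: derive deriv(d,i) via R2 from deriv(d,j), blue(j,i)
round 2: derive deriv(g,i) via R2 from deriv(g,g), blue(g,i)
round 2: derive deriv(h,b) via R2 from deriv(h,a), blue(a,b)
round 2: derive deriv(h,e) via R2 from deriv(h,a), blue(a,e)
round 2: derive deriv(i,i) via R2 from deriv(i,g), blue(g,i)
round 2: derive deriv(j,g) via R2 from deriv(j,h), blue(h,g)
round 3: derive deriv(d,g) via R2 from deriv(d,e), blue(e,g)
round 3: derive deriv(d,h) via R2 from deriv(d,e), blue(e,h)
round 3: derive deriv(g,c) via R2 from deriv(g,i), blue(i,c)
round 3: derive deriv(h,g) via R2 from deriv(h,e), blue(e,g)
round 3: derive deriv(h,h) via R2 from deriv(h,e), blue(e,h)
round 3: derive deriv(i,c) via R2 from deriv(i,i), blue(i,c)
round 3: derive deriv(j,i) via R2 from deriv(j,g), blue(g,i)
round 4: derive deriv(h,i) via R2 from deriv(h,g), blue(g,i)
round 4: derive deriv(j,c) via R2 from deriv(j,i), blue(i,c)
round 5: derive deriv(h,c) via R2 from deriv(h,i), blue(i,c)

deriv(a,c)
deriv(a,e)
deriv(a,g)
deriv(a,h)
deriv(a,i)
deriv(c,c)
deriv(c,g)
deriv(c,i)
deriv(d,a)
deriv(d,b)
deriv(d,c)
deriv(d,d)
deriv(d,e)
deriv(d,g)
deriv(d,h)
deriv(d,i)
deriv(d,j)
deriv(g,c)
deriv(g,g)
deriv(g,i)
deriv(h,a)
deriv(h,b)
deriv(h,c)
deriv(h,e)
deriv(h,g)
deriv(h,h)
deriv(h,i)
deriv(i,c)
deriv(i,g)
deriv(i,i)
deriv(i,j)
deriv(j,c)
deriv(j,g)
deriv(j,h)
deriv(j,i)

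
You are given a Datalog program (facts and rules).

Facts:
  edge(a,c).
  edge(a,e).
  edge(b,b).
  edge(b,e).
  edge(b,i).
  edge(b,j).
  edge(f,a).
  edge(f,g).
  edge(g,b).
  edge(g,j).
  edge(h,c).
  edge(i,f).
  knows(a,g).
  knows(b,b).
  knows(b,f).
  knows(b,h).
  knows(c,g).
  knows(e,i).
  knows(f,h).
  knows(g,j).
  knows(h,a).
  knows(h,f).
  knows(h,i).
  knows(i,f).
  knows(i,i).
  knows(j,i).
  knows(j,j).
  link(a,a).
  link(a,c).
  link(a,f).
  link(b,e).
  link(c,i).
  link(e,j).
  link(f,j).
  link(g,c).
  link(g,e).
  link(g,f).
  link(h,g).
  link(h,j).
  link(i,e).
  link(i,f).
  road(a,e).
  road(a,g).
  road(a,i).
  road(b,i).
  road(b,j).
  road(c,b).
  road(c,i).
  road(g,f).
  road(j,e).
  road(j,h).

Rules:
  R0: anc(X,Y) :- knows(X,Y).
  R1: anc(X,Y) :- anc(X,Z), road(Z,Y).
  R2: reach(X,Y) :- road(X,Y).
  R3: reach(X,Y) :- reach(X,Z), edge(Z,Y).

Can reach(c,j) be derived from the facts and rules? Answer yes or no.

round 1: derive reach(a,e) via R2 from road(a,e)
round 1: derive reach(a,g) via R2 from road(a,g)
round 1: derive reach(a,i) via R2 from road(a,i)
round 1: derive reach(b,i) via R2 from road(b,i)
round 1: derive reach(b,j) via R2 from road(b,j)
round 1: derive reach(c,b) via R2 from road(c,b)
round 1: derive reach(c,i) via R2 from road(c,i)
round 1: derive reach(g,f) via R2 from road(g,f)
round 1: derive reach(j,e) via R2 from road(j,e)
round 1: derive reach(j,h) via R2 from road(j,h)
round 2: derive reach(a,b) via R3 from reach(a,g), edge(g,b)
round 2: derive reach(a,f) via R3 from reach(a,i), edge(i,f)
round 2: derive reach(a,j) via R3 from reach(a,g), edge(g,j)
round 2: derive reach(b,f) via R3 from reach(b,i), edge(i,f)
round 2: derive reach(c,e) via R3 from reach(c,b), edge(b,e)
round 2: derive reach(c,f) via R3 from reach(c,i), edge(i,f)
round 2: derive reach(c,j) via R3 from reach(c,b), edge(b,j)
round 2: derive reach(g,a) via R3 from reach(g,f), edge(f,a)
round 2: derive reach(g,g) via R3 from reach(g,f), edge(f,g)
round 2: derive reach(j,c) via R3 from reach(j,h), edge(h,c)
round 3: derive reach(a,a) via R3 from reach(a,f), edge(f,a)
round 3: derive reach(b,a) via R3 from reach(b,f), edge(f,a)
round 3: derive reach(b,g) via R3 from reach(b,f), edge(f,g)
round 3: derive reach(c,a) via R3 from reach(c,f), edge(f,a)
round 3: derive reach(c,g) via R3 from reach(c,f), edge(f,g)
round 3: derive reach(g,b) via R3 from reach(g,g), edge(g,b)
round 3: derive reach(g,c) via R3 from reach(g,a), edge(a,c)
round 3: derive reach(g,e) via R3 from reach(g,a), edge(a,e)
round 3: derive reach(g,j) via R3 from reach(g,g), edge(g,j)
round 4: derive reach(a,c) via R3 from reach(a,a), edge(a,c)
round 4: derive reach(b,b) via R3 from reach(b,g), edge(g,b)
round 4: derive reach(b,c) via R3 from reach(b,a), edge(a,c)
round 4: derive reach(b,e) via R3 from reach(b,a), edge(a,e)
round 4: derive reach(c,c) via R3 from reach(c,a), edge(a,c)
round 4: derive reach(g,i) via R3 from reach(g,b), edge(b,i)

yes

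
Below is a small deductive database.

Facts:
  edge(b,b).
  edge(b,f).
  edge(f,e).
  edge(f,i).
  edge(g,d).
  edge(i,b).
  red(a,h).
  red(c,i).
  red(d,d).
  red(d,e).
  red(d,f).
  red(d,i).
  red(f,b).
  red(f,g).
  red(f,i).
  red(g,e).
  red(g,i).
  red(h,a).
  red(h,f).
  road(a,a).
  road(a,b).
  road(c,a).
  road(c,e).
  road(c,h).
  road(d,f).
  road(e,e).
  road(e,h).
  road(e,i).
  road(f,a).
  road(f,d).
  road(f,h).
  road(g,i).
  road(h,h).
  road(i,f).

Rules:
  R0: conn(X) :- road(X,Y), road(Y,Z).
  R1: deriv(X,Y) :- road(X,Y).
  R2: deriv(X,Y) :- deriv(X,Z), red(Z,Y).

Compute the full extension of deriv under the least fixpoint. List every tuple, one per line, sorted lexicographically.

round 1: derive deriv(a,a) via R1 from road(a,a)
round 1: derive deriv(a,b) via R1 from road(a,b)
round 1: derive deriv(c,a) via R1 from road(c,a)
round 1: derive deriv(c,e) via R1 from road(c,e)
round 1: derive deriv(c,h) via R1 from road(c,h)
round 1: derive deriv(d,f) via R1 from road(d,f)
round 1: derive deriv(e,e) via R1 from road(e,e)
round 1: derive deriv(e,h) via R1 from road(e,h)
round 1: derive deriv(e,i) via R1 from road(e,i)
round 1: derive deriv(f,a) via R1 from road(f,a)
round 1: derive deriv(f,d) via R1 from road(f,d)
round 1: derive deriv(f,h) via R1 from road(f,h)
round 1: derive deriv(g,i) via R1 from road(g,i)
round 1: derive deriv(h,h) via R1 from road(h,h)
round 1: derive deriv(i,f) via R1 from road(i,f)
round 2: derive deriv(a,h) via R2 from deriv(a,a), red(a,h)
round 2: derive deriv(c,f) via R2 from deriv(c,h), red(h,f)
round 2: derive deriv(d,b) via R2 from deriv(d,f), red(f,b)
round 2: derive deriv(d,g) via R2 from deriv(d,f), red(f,g)
round 2: derive deriv(d,i) via R2 from deriv(d,f), red(f,i)
round 2: derive deriv(e,a) via R2 from deriv(e,h), red(h,a)
round 2: derive deriv(e,f) via R2 from deriv(e,h), red(h,f)
round 2: derive deriv(f,e) via R2 from deriv(f,d), red(d,e)
round 2: derive deriv(f,f) via R2 from deriv(f,d), red(d,f)
round 2: derive deriv(f,i) via R2 from deriv(f,d), red(d,i)
round 2: derive deriv(h,a) via R2 from deriv(h,h), red(h,a)
round 2: derive deriv(h,f) via R2 from deriv(h,h), red(h,f)
round 2: derive deriv(i,b) via R2 from deriv(i,f), red(f,b)
round 2: derive deriv(i,g) via R2 from deriv(i,f), red(f,g)
round 2: derive deriv(i,i) via R2 from deriv(i,f), red(f,i)
round 3: derive deriv(a,f) via R2 from deriv(a,h), red(h,f)
round 3: derive deriv(c,b) via R2 from deriv(c,f), red(f,b)
round 3: derive deriv(c,g) via R2 from deriv(c,f), red(f,g)
round 3: derive deriv(c,i) via R2 from deriv(c,f), red(f,i)
round 3: derive deriv(d,e) via R2 from deriv(d,g), red(g,e)
round 3: derive deriv(e,b) via R2 from deriv(e,f), red(f,b)
round 3: derive deriv(e,g) via R2 from deriv(e,f), red(f,g)
round 3: derive deriv(f,b) via R2 from deriv(f,f), red(f,b)
round 3: derive deriv(f,g) via R2 from deriv(f,f), red(f,g)
round 3: derive deriv(h,b) via R2 from deriv(h,f), red(f,b)
round 3: derive deriv(h,g) via R2 from deriv(h,f), red(f,g)
round 3: derive deriv(h,i) via R2 from deriv(h,f), red(f,i)
round 3: derive deriv(i,e) via R2 from deriv(i,g), red(g,e)
round 4: derive deriv(a,g) via R2 from deriv(a,f), red(f,g)
round 4: derive deriv(a,i) via R2 from deriv(a,f), red(f,i)
round 4: derive deriv(h,e) via R2 from deriv(h,g), red(g,e)
round 5: derive deriv(a,e) via R2 from deriv(a,g), red(g,e)

deriv(a,a)
deriv(a,b)
deriv(a,e)
deriv(a,f)
deriv(a,g)
deriv(a,h)
deriv(a,i)
deriv(c,a)
deriv(c,b)
deriv(c,e)
deriv(c,f)
deriv(c,g)
deriv(c,h)
deriv(c,i)
deriv(d,b)
deriv(d,e)
deriv(d,f)
deriv(d,g)
deriv(d,i)
deriv(e,a)
deriv(e,b)
deriv(e,e)
deriv(e,f)
deriv(e,g)
deriv(e,h)
deriv(e,i)
deriv(f,a)
deriv(f,b)
deriv(f,d)
deriv(f,e)
deriv(f,f)
deriv(f,g)
deriv(f,h)
deriv(f,i)
deriv(g,i)
deriv(h,a)
deriv(h,b)
deriv(h,e)
deriv(h,f)
deriv(h,g)
deriv(h,h)
deriv(h,i)
deriv(i,b)
deriv(i,e)
deriv(i,f)
deriv(i,g)
deriv(i,i)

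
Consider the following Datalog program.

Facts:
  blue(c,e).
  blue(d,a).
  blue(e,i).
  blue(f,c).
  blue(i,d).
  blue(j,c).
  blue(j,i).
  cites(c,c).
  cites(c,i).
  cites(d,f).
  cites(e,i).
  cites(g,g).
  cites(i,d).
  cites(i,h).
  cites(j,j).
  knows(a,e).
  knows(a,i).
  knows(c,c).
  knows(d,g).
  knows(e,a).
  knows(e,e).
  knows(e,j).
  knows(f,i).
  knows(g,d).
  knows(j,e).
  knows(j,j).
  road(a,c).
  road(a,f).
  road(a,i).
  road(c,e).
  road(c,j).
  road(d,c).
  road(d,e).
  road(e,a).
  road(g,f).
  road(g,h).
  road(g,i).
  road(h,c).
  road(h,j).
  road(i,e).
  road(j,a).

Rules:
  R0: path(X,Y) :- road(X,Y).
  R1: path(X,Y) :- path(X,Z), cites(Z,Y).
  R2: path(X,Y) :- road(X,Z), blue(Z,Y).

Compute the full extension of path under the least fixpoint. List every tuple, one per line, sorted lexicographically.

path(a,c)
path(a,d)
path(a,e)
path(a,f)
path(a,h)
path(a,i)
path(c,c)
path(c,d)
path(c,e)
path(c,f)
path(c,h)
path(c,i)
path(c,j)
path(d,c)
path(d,d)
path(d,e)
path(d,f)
path(d,h)
path(d,i)
path(e,a)
path(g,c)
path(g,d)
path(g,f)
path(g,h)
path(g,i)
path(h,c)
path(h,d)
path(h,e)
path(h,f)
path(h,h)
path(h,i)
path(h,j)
path(i,d)
path(i,e)
path(i,f)
path(i,h)
path(i,i)
path(j,a)

round 1: derive path(a,c) via R0 from road(a,c)
round 1: derive path(a,f) via R0 from road(a,f)
round 1: derive path(a,i) via R0 from road(a,i)
round 1: derive path(c,e) via R0 from road(c,e)
round 1: derive path(c,j) via R0 from road(c,j)
round 1: derive path(d,c) via R0 from road(d,c)
round 1: derive path(d,e) via R0 from road(d,e)
round 1: derive path(e,a) via R0 from road(e,a)
round 1: derive path(g,f) via R0 from road(g,f)
round 1: derive path(g,h) via R0 from road(g,h)
round 1: derive path(g,i) via R0 from road(g,i)
round 1: derive path(h,c) via R0 from road(h,c)
round 1: derive path(h,j) via R0 from road(h,j)
round 1: derive path(i,e) via R0 from road(i,e)
round 1: derive path(j,a) via R0 from road(j,a)
round 1: derive path(a,d) via R2 from road(a,i), blue(i,d)
round 1: derive path(a,e) via R2 from road(a,c), blue(c,e)
round 1: derive path(c,c) via R2 from road(c,j), blue(j,c)
round 1: derive path(c,i) via R2 from road(c,e), blue(e,i)
round 1: derive path(d,i) via R2 from road(d,e), blue(e,i)
round 1: derive path(g,c) via R2 from road(g,f), blue(f,c)
round 1: derive path(g,d) via R2 from road(g,i), blue(i,d)
round 1: derive path(h,e) via R2 from road(h,c), blue(c,e)
round 1: derive path(h,i) via R2 from road(h,j), blue(j,i)
round 1: derive path(i,i) via R2 from road(i,e), blue(e,i)
round 2: derive path(a,h) via R1 from path(a,i), cites(i,h)
round 2: derive path(c,d) via R1 from path(c,i), cites(i,d)
round 2: derive path(c,h) via R1 from path(c,i), cites(i,h)
round 2: derive path(d,d) via R1 from path(d,i), cites(i,d)
round 2: derive path(d,h) via R1 from path(d,i), cites(i,h)
round 2: derive path(h,d) via R1 from path(h,i), cites(i,d)
round 2: derive path(h,h) via R1 from path(h,i), cites(i,h)
round 2: derive path(i,d) via R1 from path(i,i), cites(i,d)
round 2: derive path(i,h) via R1 from path(i,i), cites(i,h)
round 3: derive path(c,f) via R1 from path(c,d), cites(d,f)
round 3: derive path(d,f) via R1 from path(d,d), cites(d,f)
round 3: derive path(h,f) via R1 from path(h,d), cites(d,f)
round 3: derive path(i,f) via R1 from path(i,d), cites(d,f)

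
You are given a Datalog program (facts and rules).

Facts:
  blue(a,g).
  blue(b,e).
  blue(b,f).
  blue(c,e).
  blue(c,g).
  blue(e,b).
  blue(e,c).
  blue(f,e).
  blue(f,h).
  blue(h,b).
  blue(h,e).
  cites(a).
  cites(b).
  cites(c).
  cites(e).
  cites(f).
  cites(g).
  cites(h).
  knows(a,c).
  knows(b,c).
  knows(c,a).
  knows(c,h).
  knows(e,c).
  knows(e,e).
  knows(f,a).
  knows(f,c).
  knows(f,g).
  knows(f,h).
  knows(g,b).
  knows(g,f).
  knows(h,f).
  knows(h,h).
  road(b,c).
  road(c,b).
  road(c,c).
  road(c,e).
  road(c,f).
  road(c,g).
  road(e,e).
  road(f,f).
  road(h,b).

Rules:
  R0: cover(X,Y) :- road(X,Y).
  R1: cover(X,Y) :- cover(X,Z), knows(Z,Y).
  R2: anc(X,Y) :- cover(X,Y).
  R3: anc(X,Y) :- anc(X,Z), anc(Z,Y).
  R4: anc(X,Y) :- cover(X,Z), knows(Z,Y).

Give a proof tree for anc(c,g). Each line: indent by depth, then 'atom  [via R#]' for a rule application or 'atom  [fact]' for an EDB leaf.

round 1: derive cover(b,c) via R0 from road(b,c)
round 1: derive cover(c,b) via R0 from road(c,b)
round 1: derive cover(c,c) via R0 from road(c,c)
round 1: derive cover(c,e) via R0 from road(c,e)
round 1: derive cover(c,f) via R0 from road(c,f)
round 1: derive cover(c,g) via R0 from road(c,g)
round 1: derive cover(e,e) via R0 from road(e,e)
round 1: derive cover(f,f) via R0 from road(f,f)
round 1: derive cover(h,b) via R0 from road(h,b)
round 2: derive cover(b,a) via R1 from cover(b,c), knows(c,a)
round 2: derive cover(b,h) via R1 from cover(b,c), knows(c,h)
round 2: derive cover(c,a) via R1 from cover(c,c), knows(c,a)
round 2: derive cover(c,h) via R1 from cover(c,c), knows(c,h)
round 2: derive cover(e,c) via R1 from cover(e,e), knows(e,c)
round 2: derive cover(f,a) via R1 from cover(f,f), knows(f,a)
round 2: derive cover(f,c) via R1 from cover(f,f), knows(f,c)
round 2: derive cover(f,g) via R1 from cover(f,f), knows(f,g)
round 2: derive cover(f,h) via R1 from cover(f,f), knows(f,h)
round 2: derive cover(h,c) via R1 from cover(h,b), knows(b,c)
round 2: derive anc(b,c) via R2 from cover(b,c)
round 2: derive anc(c,b) via R2 from cover(c,b)
round 2: derive anc(c,c) via R2 from cover(c,c)
round 2: derive anc(c,e) via R2 from cover(c,e)
round 2: derive anc(c,f) via R2 from cover(c,f)
round 2: derive anc(c,g) via R2 from cover(c,g)
round 2: derive anc(e,e) via R2 from cover(e,e)
round 2: derive anc(f,f) via R2 from cover(f,f)
round 2: derive anc(h,b) via R2 from cover(h,b)
round 2: derive anc(b,a) via R4 from cover(b,c), knows(c,a)
round 2: derive anc(b,h) via R4 from cover(b,c), knows(c,h)
round 2: derive anc(c,a) via R4 from cover(c,c), knows(c,a)
round 2: derive anc(c,h) via R4 from cover(c,c), knows(c,h)
round 2: derive anc(e,c) via R4 from cover(e,e), knows(e,c)
round 2: derive anc(f,a) via R4 from cover(f,f), knows(f,a)
round 2: derive anc(f,c) via R4 from cover(f,f), knows(f,c)
round 2: derive anc(f,g) via R4 from cover(f,f), knows(f,g)
round 2: derive anc(f,h) via R4 from cover(f,f), knows(f,h)
round 2: derive anc(h,c) via R4 from cover(h,b), knows(b,c)
round 3: derive cover(b,f) via R1 from cover(b,h), knows(h,f)
round 3: derive cover(e,a) via R1 from cover(e,c), knows(c,a)
round 3: derive cover(e,h) via R1 from cover(e,c), knows(c,h)
round 3: derive cover(f,b) via R1 from cover(f,g), knows(g,b)
round 3: derive cover(h,a) via R1 from cover(h,c), knows(c,a)
round 3: derive cover(h,h) via R1 from cover(h,c), knows(c,h)
round 3: derive anc(b,b) via R3 from anc(b,c), anc(c,b)
round 3: derive anc(b,e) via R3 from anc(b,c), anc(c,e)
round 3: derive anc(b,f) via R3 from anc(b,c), anc(c,f)
round 3: derive anc(b,g) via R3 from anc(b,c), anc(c,g)
round 3: derive anc(e,a) via R3 from anc(e,c), anc(c,a)
round 3: derive anc(e,b) via R3 from anc(e,c), anc(c,b)
round 3: derive anc(e,f) via R3 from anc(e,c), anc(c,f)
round 3: derive anc(e,g) via R3 from anc(e,c), anc(c,g)
round 3: derive anc(e,h) via R3 from anc(e,c), anc(c,h)
round 3: derive anc(f,b) via R3 from anc(f,c), anc(c,b)
round 3: derive anc(f,e) via R3 from anc(f,c), anc(c,e)
round 3: derive anc(h,a) via R3 from anc(h,b), anc(b,a)
round 3: derive anc(h,e) via R3 from anc(h,c), anc(c,e)
round 3: derive anc(h,f) via R3 from anc(h,c), anc(c,f)
round 3: derive anc(h,g) via R3 from anc(h,c), anc(c,g)
round 3: derive anc(h,h) via R3 from anc(h,b), anc(b,h)
round 4: derive cover(b,g) via R1 from cover(b,f), knows(f,g)
round 4: derive cover(e,f) via R1 from cover(e,h), knows(h,f)
round 4: derive cover(h,f) via R1 from cover(h,h), knows(h,f)
round 5: derive cover(b,b) via R1 from cover(b,g), knows(g,b)
round 5: derive cover(e,g) via R1 from cover(e,f), knows(f,g)
round 5: derive cover(h,g) via R1 from cover(h,f), knows(f,g)
round 6: derive cover(e,b) via R1 from cover(e,g), knows(g,b)

anc(c,g)  [via R2]
  cover(c,g)  [via R0]
    road(c,g)  [fact]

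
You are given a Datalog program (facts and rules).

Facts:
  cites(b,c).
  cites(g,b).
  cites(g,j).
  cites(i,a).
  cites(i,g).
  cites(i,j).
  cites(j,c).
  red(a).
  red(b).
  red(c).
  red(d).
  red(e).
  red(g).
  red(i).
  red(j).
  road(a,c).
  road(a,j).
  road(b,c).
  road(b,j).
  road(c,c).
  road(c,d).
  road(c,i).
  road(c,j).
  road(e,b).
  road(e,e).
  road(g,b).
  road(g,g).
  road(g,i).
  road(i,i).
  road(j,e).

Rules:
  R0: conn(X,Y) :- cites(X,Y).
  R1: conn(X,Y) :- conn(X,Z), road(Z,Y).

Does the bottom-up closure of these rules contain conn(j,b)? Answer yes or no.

yes

round 1: derive conn(b,c) via R0 from cites(b,c)
round 1: derive conn(g,b) via R0 from cites(g,b)
round 1: derive conn(g,j) via R0 from cites(g,j)
round 1: derive conn(i,a) via R0 from cites(i,a)
round 1: derive conn(i,g) via R0 from cites(i,g)
round 1: derive conn(i,j) via R0 from cites(i,j)
round 1: derive conn(j,c) via R0 from cites(j,c)
round 2: derive conn(b,d) via R1 from conn(b,c), road(c,d)
round 2: derive conn(b,i) via R1 from conn(b,c), road(c,i)
round 2: derive conn(b,j) via R1 from conn(b,c), road(c,j)
round 2: derive conn(g,c) via R1 from conn(g,b), road(b,c)
round 2: derive conn(g,e) via R1 from conn(g,j), road(j,e)
round 2: derive conn(i,b) via R1 from conn(i,g), road(g,b)
round 2: derive conn(i,c) via R1 from conn(i,a), road(a,c)
round 2: derive conn(i,e) via R1 from conn(i,j), road(j,e)
round 2: derive conn(i,i) via R1 from conn(i,g), road(g,i)
round 2: derive conn(j,d) via R1 from conn(j,c), road(c,d)
round 2: derive conn(j,i) via R1 from conn(j,c), road(c,i)
round 2: derive conn(j,j) via R1 from conn(j,c), road(c,j)
round 3: derive conn(b,e) via R1 from conn(b,j), road(j,e)
round 3: derive conn(g,d) via R1 from conn(g,c), road(c,d)
round 3: derive conn(g,i) via R1 from conn(g,c), road(c,i)
round 3: derive conn(i,d) via R1 from conn(i,c), road(c,d)
round 3: derive conn(j,e) via R1 from conn(j,j), road(j,e)
round 4: derive conn(b,b) via R1 from conn(b,e), road(e,b)
round 4: derive conn(j,b) via R1 from conn(j,e), road(e,b)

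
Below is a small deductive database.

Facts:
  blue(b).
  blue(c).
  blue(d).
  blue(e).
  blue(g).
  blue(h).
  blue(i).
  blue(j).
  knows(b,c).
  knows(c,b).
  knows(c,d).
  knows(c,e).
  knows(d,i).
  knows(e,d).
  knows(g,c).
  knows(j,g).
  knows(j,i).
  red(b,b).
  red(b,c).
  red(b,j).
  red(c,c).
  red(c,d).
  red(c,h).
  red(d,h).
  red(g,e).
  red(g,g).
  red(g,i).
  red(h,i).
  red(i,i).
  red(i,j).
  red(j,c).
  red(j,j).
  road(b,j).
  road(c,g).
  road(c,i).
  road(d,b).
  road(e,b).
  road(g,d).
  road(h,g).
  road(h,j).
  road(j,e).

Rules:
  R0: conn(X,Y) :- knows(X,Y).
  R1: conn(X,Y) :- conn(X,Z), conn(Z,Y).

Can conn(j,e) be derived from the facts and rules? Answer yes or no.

yes

round 1: derive conn(b,c) via R0 from knows(b,c)
round 1: derive conn(c,b) via R0 from knows(c,b)
round 1: derive conn(c,d) via R0 from knows(c,d)
round 1: derive conn(c,e) via R0 from knows(c,e)
round 1: derive conn(d,i) via R0 from knows(d,i)
round 1: derive conn(e,d) via R0 from knows(e,d)
round 1: derive conn(g,c) via R0 from knows(g,c)
round 1: derive conn(j,g) via R0 from knows(j,g)
round 1: derive conn(j,i) via R0 from knows(j,i)
round 2: derive conn(b,b) via R1 from conn(b,c), conn(c,b)
round 2: derive conn(b,d) via R1 from conn(b,c), conn(c,d)
round 2: derive conn(b,e) via R1 from conn(b,c), conn(c,e)
round 2: derive conn(c,c) via R1 from conn(c,b), conn(b,c)
round 2: derive conn(c,i) via R1 from conn(c,d), conn(d,i)
round 2: derive conn(e,i) via R1 from conn(e,d), conn(d,i)
round 2: derive conn(g,b) via R1 from conn(g,c), conn(c,b)
round 2: derive conn(g,d) via R1 from conn(g,c), conn(c,d)
round 2: derive conn(g,e) via R1 from conn(g,c), conn(c,e)
round 2: derive conn(j,c) via R1 from conn(j,g), conn(g,c)
round 3: derive conn(b,i) via R1 from conn(b,c), conn(c,i)
round 3: derive conn(g,i) via R1 from conn(g,c), conn(c,i)
round 3: derive conn(j,b) via R1 from conn(j,c), conn(c,b)
round 3: derive conn(j,d) via R1 from conn(j,c), conn(c,d)
round 3: derive conn(j,e) via R1 from conn(j,c), conn(c,e)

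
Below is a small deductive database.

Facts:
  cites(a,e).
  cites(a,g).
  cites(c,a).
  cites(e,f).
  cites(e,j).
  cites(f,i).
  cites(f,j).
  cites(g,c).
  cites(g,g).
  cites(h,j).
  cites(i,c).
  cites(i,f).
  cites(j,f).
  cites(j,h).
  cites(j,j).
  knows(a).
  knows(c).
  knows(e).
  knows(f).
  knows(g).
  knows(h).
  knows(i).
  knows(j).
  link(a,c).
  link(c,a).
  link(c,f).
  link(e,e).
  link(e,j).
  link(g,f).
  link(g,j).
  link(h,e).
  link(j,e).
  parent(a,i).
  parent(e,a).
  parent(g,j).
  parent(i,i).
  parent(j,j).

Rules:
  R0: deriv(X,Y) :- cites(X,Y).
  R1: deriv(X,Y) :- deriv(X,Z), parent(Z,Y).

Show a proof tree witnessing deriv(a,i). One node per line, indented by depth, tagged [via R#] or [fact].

deriv(a,i)  [via R1]
  deriv(a,a)  [via R1]
    deriv(a,e)  [via R0]
      cites(a,e)  [fact]
    parent(e,a)  [fact]
  parent(a,i)  [fact]

round 1: derive deriv(a,e) via R0 from cites(a,e)
round 1: derive deriv(a,g) via R0 from cites(a,g)
round 1: derive deriv(c,a) via R0 from cites(c,a)
round 1: derive deriv(e,f) via R0 from cites(e,f)
round 1: derive deriv(e,j) via R0 from cites(e,j)
round 1: derive deriv(f,i) via R0 from cites(f,i)
round 1: derive deriv(f,j) via R0 from cites(f,j)
round 1: derive deriv(g,c) via R0 from cites(g,c)
round 1: derive deriv(g,g) via R0 from cites(g,g)
round 1: derive deriv(h,j) via R0 from cites(h,j)
round 1: derive deriv(i,c) via R0 from cites(i,c)
round 1: derive deriv(i,f) via R0 from cites(i,f)
round 1: derive deriv(j,f) via R0 from cites(j,f)
round 1: derive deriv(j,h) via R0 from cites(j,h)
round 1: derive deriv(j,j) via R0 from cites(j,j)
round 2: derive deriv(a,a) via R1 from deriv(a,e), parent(e,a)
round 2: derive deriv(a,j) via R1 from deriv(a,g), parent(g,j)
round 2: derive deriv(c,i) via R1 from deriv(c,a), parent(a,i)
round 2: derive deriv(g,j) via R1 from deriv(g,g), parent(g,j)
round 3: derive deriv(a,i) via R1 from deriv(a,a), parent(a,i)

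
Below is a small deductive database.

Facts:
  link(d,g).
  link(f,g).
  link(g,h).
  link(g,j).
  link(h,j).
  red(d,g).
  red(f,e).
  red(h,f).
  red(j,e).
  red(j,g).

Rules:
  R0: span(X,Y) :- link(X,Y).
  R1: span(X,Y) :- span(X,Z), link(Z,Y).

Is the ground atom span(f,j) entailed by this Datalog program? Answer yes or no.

round 1: derive span(d,g) via R0 from link(d,g)
round 1: derive span(f,g) via R0 from link(f,g)
round 1: derive span(g,h) via R0 from link(g,h)
round 1: derive span(g,j) via R0 from link(g,j)
round 1: derive span(h,j) via R0 from link(h,j)
round 2: derive span(d,h) via R1 from span(d,g), link(g,h)
round 2: derive span(d,j) via R1 from span(d,g), link(g,j)
round 2: derive span(f,h) via R1 from span(f,g), link(g,h)
round 2: derive span(f,j) via R1 from span(f,g), link(g,j)

yes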